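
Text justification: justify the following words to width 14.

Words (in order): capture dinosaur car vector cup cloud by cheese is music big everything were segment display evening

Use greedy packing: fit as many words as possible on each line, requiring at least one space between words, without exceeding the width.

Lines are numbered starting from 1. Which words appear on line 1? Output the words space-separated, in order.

Line 1: ['capture'] (min_width=7, slack=7)
Line 2: ['dinosaur', 'car'] (min_width=12, slack=2)
Line 3: ['vector', 'cup'] (min_width=10, slack=4)
Line 4: ['cloud', 'by'] (min_width=8, slack=6)
Line 5: ['cheese', 'is'] (min_width=9, slack=5)
Line 6: ['music', 'big'] (min_width=9, slack=5)
Line 7: ['everything'] (min_width=10, slack=4)
Line 8: ['were', 'segment'] (min_width=12, slack=2)
Line 9: ['display'] (min_width=7, slack=7)
Line 10: ['evening'] (min_width=7, slack=7)

Answer: capture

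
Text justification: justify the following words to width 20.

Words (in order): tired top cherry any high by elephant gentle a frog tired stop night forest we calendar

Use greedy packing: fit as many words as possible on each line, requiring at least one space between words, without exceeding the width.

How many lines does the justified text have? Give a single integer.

Answer: 5

Derivation:
Line 1: ['tired', 'top', 'cherry', 'any'] (min_width=20, slack=0)
Line 2: ['high', 'by', 'elephant'] (min_width=16, slack=4)
Line 3: ['gentle', 'a', 'frog', 'tired'] (min_width=19, slack=1)
Line 4: ['stop', 'night', 'forest', 'we'] (min_width=20, slack=0)
Line 5: ['calendar'] (min_width=8, slack=12)
Total lines: 5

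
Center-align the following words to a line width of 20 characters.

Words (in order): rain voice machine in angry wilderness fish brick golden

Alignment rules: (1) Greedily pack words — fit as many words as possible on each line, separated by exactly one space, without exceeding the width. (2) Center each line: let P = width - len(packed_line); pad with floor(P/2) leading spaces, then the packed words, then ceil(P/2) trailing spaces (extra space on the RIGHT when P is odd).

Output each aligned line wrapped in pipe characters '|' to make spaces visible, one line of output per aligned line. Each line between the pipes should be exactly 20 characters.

Answer: | rain voice machine |
|in angry wilderness |
| fish brick golden  |

Derivation:
Line 1: ['rain', 'voice', 'machine'] (min_width=18, slack=2)
Line 2: ['in', 'angry', 'wilderness'] (min_width=19, slack=1)
Line 3: ['fish', 'brick', 'golden'] (min_width=17, slack=3)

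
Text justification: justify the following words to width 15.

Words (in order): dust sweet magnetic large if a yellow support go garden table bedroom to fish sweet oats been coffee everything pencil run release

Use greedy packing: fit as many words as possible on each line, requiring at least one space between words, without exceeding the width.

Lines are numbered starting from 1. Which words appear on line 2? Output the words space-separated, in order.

Answer: magnetic large

Derivation:
Line 1: ['dust', 'sweet'] (min_width=10, slack=5)
Line 2: ['magnetic', 'large'] (min_width=14, slack=1)
Line 3: ['if', 'a', 'yellow'] (min_width=11, slack=4)
Line 4: ['support', 'go'] (min_width=10, slack=5)
Line 5: ['garden', 'table'] (min_width=12, slack=3)
Line 6: ['bedroom', 'to', 'fish'] (min_width=15, slack=0)
Line 7: ['sweet', 'oats', 'been'] (min_width=15, slack=0)
Line 8: ['coffee'] (min_width=6, slack=9)
Line 9: ['everything'] (min_width=10, slack=5)
Line 10: ['pencil', 'run'] (min_width=10, slack=5)
Line 11: ['release'] (min_width=7, slack=8)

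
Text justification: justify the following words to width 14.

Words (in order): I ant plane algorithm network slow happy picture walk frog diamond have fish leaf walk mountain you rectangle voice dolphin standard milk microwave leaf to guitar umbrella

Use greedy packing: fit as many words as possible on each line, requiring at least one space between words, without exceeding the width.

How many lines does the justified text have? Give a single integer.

Answer: 14

Derivation:
Line 1: ['I', 'ant', 'plane'] (min_width=11, slack=3)
Line 2: ['algorithm'] (min_width=9, slack=5)
Line 3: ['network', 'slow'] (min_width=12, slack=2)
Line 4: ['happy', 'picture'] (min_width=13, slack=1)
Line 5: ['walk', 'frog'] (min_width=9, slack=5)
Line 6: ['diamond', 'have'] (min_width=12, slack=2)
Line 7: ['fish', 'leaf', 'walk'] (min_width=14, slack=0)
Line 8: ['mountain', 'you'] (min_width=12, slack=2)
Line 9: ['rectangle'] (min_width=9, slack=5)
Line 10: ['voice', 'dolphin'] (min_width=13, slack=1)
Line 11: ['standard', 'milk'] (min_width=13, slack=1)
Line 12: ['microwave', 'leaf'] (min_width=14, slack=0)
Line 13: ['to', 'guitar'] (min_width=9, slack=5)
Line 14: ['umbrella'] (min_width=8, slack=6)
Total lines: 14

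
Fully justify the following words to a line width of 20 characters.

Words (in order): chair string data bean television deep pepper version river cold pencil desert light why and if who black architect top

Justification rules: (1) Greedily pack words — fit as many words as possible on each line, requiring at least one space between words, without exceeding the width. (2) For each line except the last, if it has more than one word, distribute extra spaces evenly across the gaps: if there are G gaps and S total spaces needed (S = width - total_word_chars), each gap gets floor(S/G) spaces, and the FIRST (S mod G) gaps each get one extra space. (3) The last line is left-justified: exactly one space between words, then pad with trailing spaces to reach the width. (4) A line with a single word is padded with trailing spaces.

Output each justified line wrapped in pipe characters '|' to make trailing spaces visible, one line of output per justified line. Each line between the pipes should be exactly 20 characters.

Line 1: ['chair', 'string', 'data'] (min_width=17, slack=3)
Line 2: ['bean', 'television', 'deep'] (min_width=20, slack=0)
Line 3: ['pepper', 'version', 'river'] (min_width=20, slack=0)
Line 4: ['cold', 'pencil', 'desert'] (min_width=18, slack=2)
Line 5: ['light', 'why', 'and', 'if', 'who'] (min_width=20, slack=0)
Line 6: ['black', 'architect', 'top'] (min_width=19, slack=1)

Answer: |chair   string  data|
|bean television deep|
|pepper version river|
|cold  pencil  desert|
|light why and if who|
|black architect top |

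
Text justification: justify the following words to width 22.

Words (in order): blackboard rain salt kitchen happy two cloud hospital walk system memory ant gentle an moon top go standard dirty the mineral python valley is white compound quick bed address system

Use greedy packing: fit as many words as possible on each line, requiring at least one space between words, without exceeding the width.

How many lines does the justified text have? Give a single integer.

Line 1: ['blackboard', 'rain', 'salt'] (min_width=20, slack=2)
Line 2: ['kitchen', 'happy', 'two'] (min_width=17, slack=5)
Line 3: ['cloud', 'hospital', 'walk'] (min_width=19, slack=3)
Line 4: ['system', 'memory', 'ant'] (min_width=17, slack=5)
Line 5: ['gentle', 'an', 'moon', 'top', 'go'] (min_width=21, slack=1)
Line 6: ['standard', 'dirty', 'the'] (min_width=18, slack=4)
Line 7: ['mineral', 'python', 'valley'] (min_width=21, slack=1)
Line 8: ['is', 'white', 'compound'] (min_width=17, slack=5)
Line 9: ['quick', 'bed', 'address'] (min_width=17, slack=5)
Line 10: ['system'] (min_width=6, slack=16)
Total lines: 10

Answer: 10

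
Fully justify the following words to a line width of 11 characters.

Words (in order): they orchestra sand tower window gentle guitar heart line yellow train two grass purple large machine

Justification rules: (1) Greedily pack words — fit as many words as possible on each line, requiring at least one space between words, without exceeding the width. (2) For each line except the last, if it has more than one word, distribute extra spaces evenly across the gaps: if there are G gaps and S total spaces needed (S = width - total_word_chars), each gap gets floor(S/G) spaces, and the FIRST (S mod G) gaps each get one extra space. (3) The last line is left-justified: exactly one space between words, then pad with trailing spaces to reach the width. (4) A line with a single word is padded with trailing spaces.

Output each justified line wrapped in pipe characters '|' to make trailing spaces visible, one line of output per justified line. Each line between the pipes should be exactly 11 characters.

Line 1: ['they'] (min_width=4, slack=7)
Line 2: ['orchestra'] (min_width=9, slack=2)
Line 3: ['sand', 'tower'] (min_width=10, slack=1)
Line 4: ['window'] (min_width=6, slack=5)
Line 5: ['gentle'] (min_width=6, slack=5)
Line 6: ['guitar'] (min_width=6, slack=5)
Line 7: ['heart', 'line'] (min_width=10, slack=1)
Line 8: ['yellow'] (min_width=6, slack=5)
Line 9: ['train', 'two'] (min_width=9, slack=2)
Line 10: ['grass'] (min_width=5, slack=6)
Line 11: ['purple'] (min_width=6, slack=5)
Line 12: ['large'] (min_width=5, slack=6)
Line 13: ['machine'] (min_width=7, slack=4)

Answer: |they       |
|orchestra  |
|sand  tower|
|window     |
|gentle     |
|guitar     |
|heart  line|
|yellow     |
|train   two|
|grass      |
|purple     |
|large      |
|machine    |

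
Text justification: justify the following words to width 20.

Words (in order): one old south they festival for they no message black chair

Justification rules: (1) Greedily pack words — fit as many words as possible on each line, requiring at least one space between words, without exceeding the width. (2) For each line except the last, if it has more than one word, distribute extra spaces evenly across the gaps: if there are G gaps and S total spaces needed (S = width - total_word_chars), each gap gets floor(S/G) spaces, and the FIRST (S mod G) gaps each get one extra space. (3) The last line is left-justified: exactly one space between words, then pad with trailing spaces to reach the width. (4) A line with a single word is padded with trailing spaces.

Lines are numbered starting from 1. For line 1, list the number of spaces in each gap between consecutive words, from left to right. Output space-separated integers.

Line 1: ['one', 'old', 'south', 'they'] (min_width=18, slack=2)
Line 2: ['festival', 'for', 'they', 'no'] (min_width=20, slack=0)
Line 3: ['message', 'black', 'chair'] (min_width=19, slack=1)

Answer: 2 2 1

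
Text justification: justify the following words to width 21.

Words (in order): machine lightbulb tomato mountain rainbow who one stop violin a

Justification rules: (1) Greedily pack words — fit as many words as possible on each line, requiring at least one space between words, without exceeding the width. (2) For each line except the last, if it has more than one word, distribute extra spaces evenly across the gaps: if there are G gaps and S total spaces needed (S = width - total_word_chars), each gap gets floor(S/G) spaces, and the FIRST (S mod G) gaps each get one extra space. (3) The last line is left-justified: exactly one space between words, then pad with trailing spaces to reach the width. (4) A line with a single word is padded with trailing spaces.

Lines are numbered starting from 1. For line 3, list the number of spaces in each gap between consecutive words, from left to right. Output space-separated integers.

Answer: 2 1 1

Derivation:
Line 1: ['machine', 'lightbulb'] (min_width=17, slack=4)
Line 2: ['tomato', 'mountain'] (min_width=15, slack=6)
Line 3: ['rainbow', 'who', 'one', 'stop'] (min_width=20, slack=1)
Line 4: ['violin', 'a'] (min_width=8, slack=13)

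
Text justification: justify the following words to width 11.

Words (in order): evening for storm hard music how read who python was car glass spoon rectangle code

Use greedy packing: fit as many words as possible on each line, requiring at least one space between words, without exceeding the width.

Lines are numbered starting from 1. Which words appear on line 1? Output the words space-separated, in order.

Line 1: ['evening', 'for'] (min_width=11, slack=0)
Line 2: ['storm', 'hard'] (min_width=10, slack=1)
Line 3: ['music', 'how'] (min_width=9, slack=2)
Line 4: ['read', 'who'] (min_width=8, slack=3)
Line 5: ['python', 'was'] (min_width=10, slack=1)
Line 6: ['car', 'glass'] (min_width=9, slack=2)
Line 7: ['spoon'] (min_width=5, slack=6)
Line 8: ['rectangle'] (min_width=9, slack=2)
Line 9: ['code'] (min_width=4, slack=7)

Answer: evening for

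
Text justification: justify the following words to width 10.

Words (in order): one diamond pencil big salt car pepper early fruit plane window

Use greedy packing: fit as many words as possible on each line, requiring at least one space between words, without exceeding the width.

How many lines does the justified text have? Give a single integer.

Answer: 9

Derivation:
Line 1: ['one'] (min_width=3, slack=7)
Line 2: ['diamond'] (min_width=7, slack=3)
Line 3: ['pencil', 'big'] (min_width=10, slack=0)
Line 4: ['salt', 'car'] (min_width=8, slack=2)
Line 5: ['pepper'] (min_width=6, slack=4)
Line 6: ['early'] (min_width=5, slack=5)
Line 7: ['fruit'] (min_width=5, slack=5)
Line 8: ['plane'] (min_width=5, slack=5)
Line 9: ['window'] (min_width=6, slack=4)
Total lines: 9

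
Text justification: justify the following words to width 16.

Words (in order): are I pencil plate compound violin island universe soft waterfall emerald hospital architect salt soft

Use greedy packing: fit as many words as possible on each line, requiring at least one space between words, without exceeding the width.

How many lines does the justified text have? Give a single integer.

Answer: 8

Derivation:
Line 1: ['are', 'I', 'pencil'] (min_width=12, slack=4)
Line 2: ['plate', 'compound'] (min_width=14, slack=2)
Line 3: ['violin', 'island'] (min_width=13, slack=3)
Line 4: ['universe', 'soft'] (min_width=13, slack=3)
Line 5: ['waterfall'] (min_width=9, slack=7)
Line 6: ['emerald', 'hospital'] (min_width=16, slack=0)
Line 7: ['architect', 'salt'] (min_width=14, slack=2)
Line 8: ['soft'] (min_width=4, slack=12)
Total lines: 8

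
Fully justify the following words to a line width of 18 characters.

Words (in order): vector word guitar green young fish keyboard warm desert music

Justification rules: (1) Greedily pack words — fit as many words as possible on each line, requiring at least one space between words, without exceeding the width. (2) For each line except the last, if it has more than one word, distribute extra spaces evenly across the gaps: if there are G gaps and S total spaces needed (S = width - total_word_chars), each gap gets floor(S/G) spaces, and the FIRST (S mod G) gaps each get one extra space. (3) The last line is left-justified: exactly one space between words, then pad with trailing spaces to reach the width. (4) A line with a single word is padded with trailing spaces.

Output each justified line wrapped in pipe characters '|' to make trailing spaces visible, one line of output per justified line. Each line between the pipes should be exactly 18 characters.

Line 1: ['vector', 'word', 'guitar'] (min_width=18, slack=0)
Line 2: ['green', 'young', 'fish'] (min_width=16, slack=2)
Line 3: ['keyboard', 'warm'] (min_width=13, slack=5)
Line 4: ['desert', 'music'] (min_width=12, slack=6)

Answer: |vector word guitar|
|green  young  fish|
|keyboard      warm|
|desert music      |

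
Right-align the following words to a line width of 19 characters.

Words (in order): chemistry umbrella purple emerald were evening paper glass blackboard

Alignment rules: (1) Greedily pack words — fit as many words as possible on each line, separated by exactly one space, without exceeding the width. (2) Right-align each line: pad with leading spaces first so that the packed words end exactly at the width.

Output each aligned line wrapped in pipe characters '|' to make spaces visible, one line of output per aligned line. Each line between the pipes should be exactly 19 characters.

Line 1: ['chemistry', 'umbrella'] (min_width=18, slack=1)
Line 2: ['purple', 'emerald', 'were'] (min_width=19, slack=0)
Line 3: ['evening', 'paper', 'glass'] (min_width=19, slack=0)
Line 4: ['blackboard'] (min_width=10, slack=9)

Answer: | chemistry umbrella|
|purple emerald were|
|evening paper glass|
|         blackboard|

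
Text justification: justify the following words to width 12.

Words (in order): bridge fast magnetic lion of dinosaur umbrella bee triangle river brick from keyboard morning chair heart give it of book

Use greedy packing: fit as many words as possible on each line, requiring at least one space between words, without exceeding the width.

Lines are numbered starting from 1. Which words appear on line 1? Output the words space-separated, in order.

Line 1: ['bridge', 'fast'] (min_width=11, slack=1)
Line 2: ['magnetic'] (min_width=8, slack=4)
Line 3: ['lion', 'of'] (min_width=7, slack=5)
Line 4: ['dinosaur'] (min_width=8, slack=4)
Line 5: ['umbrella', 'bee'] (min_width=12, slack=0)
Line 6: ['triangle'] (min_width=8, slack=4)
Line 7: ['river', 'brick'] (min_width=11, slack=1)
Line 8: ['from'] (min_width=4, slack=8)
Line 9: ['keyboard'] (min_width=8, slack=4)
Line 10: ['morning'] (min_width=7, slack=5)
Line 11: ['chair', 'heart'] (min_width=11, slack=1)
Line 12: ['give', 'it', 'of'] (min_width=10, slack=2)
Line 13: ['book'] (min_width=4, slack=8)

Answer: bridge fast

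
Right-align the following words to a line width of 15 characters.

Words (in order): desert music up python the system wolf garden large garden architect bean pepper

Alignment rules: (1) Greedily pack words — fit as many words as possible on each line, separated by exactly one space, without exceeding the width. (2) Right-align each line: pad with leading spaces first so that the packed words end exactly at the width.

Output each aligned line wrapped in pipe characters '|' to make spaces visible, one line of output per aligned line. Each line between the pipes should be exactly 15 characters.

Line 1: ['desert', 'music', 'up'] (min_width=15, slack=0)
Line 2: ['python', 'the'] (min_width=10, slack=5)
Line 3: ['system', 'wolf'] (min_width=11, slack=4)
Line 4: ['garden', 'large'] (min_width=12, slack=3)
Line 5: ['garden'] (min_width=6, slack=9)
Line 6: ['architect', 'bean'] (min_width=14, slack=1)
Line 7: ['pepper'] (min_width=6, slack=9)

Answer: |desert music up|
|     python the|
|    system wolf|
|   garden large|
|         garden|
| architect bean|
|         pepper|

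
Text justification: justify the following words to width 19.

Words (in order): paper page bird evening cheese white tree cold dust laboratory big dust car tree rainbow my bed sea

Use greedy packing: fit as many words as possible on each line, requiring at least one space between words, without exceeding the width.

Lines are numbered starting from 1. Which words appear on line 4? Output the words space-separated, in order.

Answer: dust laboratory big

Derivation:
Line 1: ['paper', 'page', 'bird'] (min_width=15, slack=4)
Line 2: ['evening', 'cheese'] (min_width=14, slack=5)
Line 3: ['white', 'tree', 'cold'] (min_width=15, slack=4)
Line 4: ['dust', 'laboratory', 'big'] (min_width=19, slack=0)
Line 5: ['dust', 'car', 'tree'] (min_width=13, slack=6)
Line 6: ['rainbow', 'my', 'bed', 'sea'] (min_width=18, slack=1)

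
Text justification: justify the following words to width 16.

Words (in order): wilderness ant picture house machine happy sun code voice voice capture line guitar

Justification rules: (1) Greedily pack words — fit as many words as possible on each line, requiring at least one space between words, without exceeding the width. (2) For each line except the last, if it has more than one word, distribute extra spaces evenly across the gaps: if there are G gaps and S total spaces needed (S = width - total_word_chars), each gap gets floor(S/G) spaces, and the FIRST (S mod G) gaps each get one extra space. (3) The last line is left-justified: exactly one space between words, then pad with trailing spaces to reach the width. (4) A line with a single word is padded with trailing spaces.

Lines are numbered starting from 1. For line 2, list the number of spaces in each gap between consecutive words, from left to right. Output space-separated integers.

Line 1: ['wilderness', 'ant'] (min_width=14, slack=2)
Line 2: ['picture', 'house'] (min_width=13, slack=3)
Line 3: ['machine', 'happy'] (min_width=13, slack=3)
Line 4: ['sun', 'code', 'voice'] (min_width=14, slack=2)
Line 5: ['voice', 'capture'] (min_width=13, slack=3)
Line 6: ['line', 'guitar'] (min_width=11, slack=5)

Answer: 4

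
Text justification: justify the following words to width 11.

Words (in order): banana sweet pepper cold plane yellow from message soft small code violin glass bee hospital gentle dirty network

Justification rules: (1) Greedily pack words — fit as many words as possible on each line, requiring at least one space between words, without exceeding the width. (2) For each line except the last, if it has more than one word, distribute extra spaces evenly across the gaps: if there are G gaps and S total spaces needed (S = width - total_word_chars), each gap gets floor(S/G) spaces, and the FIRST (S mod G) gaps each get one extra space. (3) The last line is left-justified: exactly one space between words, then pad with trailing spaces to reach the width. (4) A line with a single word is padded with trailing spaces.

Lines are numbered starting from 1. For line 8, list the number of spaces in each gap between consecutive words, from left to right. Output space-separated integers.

Answer: 1

Derivation:
Line 1: ['banana'] (min_width=6, slack=5)
Line 2: ['sweet'] (min_width=5, slack=6)
Line 3: ['pepper', 'cold'] (min_width=11, slack=0)
Line 4: ['plane'] (min_width=5, slack=6)
Line 5: ['yellow', 'from'] (min_width=11, slack=0)
Line 6: ['message'] (min_width=7, slack=4)
Line 7: ['soft', 'small'] (min_width=10, slack=1)
Line 8: ['code', 'violin'] (min_width=11, slack=0)
Line 9: ['glass', 'bee'] (min_width=9, slack=2)
Line 10: ['hospital'] (min_width=8, slack=3)
Line 11: ['gentle'] (min_width=6, slack=5)
Line 12: ['dirty'] (min_width=5, slack=6)
Line 13: ['network'] (min_width=7, slack=4)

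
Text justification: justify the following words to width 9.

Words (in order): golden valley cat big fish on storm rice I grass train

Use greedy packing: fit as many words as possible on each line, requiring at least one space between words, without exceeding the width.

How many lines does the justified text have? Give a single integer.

Answer: 8

Derivation:
Line 1: ['golden'] (min_width=6, slack=3)
Line 2: ['valley'] (min_width=6, slack=3)
Line 3: ['cat', 'big'] (min_width=7, slack=2)
Line 4: ['fish', 'on'] (min_width=7, slack=2)
Line 5: ['storm'] (min_width=5, slack=4)
Line 6: ['rice', 'I'] (min_width=6, slack=3)
Line 7: ['grass'] (min_width=5, slack=4)
Line 8: ['train'] (min_width=5, slack=4)
Total lines: 8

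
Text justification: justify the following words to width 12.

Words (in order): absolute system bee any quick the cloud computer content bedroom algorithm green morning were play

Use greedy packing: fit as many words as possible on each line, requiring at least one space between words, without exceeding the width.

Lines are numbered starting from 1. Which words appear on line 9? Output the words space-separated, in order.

Line 1: ['absolute'] (min_width=8, slack=4)
Line 2: ['system', 'bee'] (min_width=10, slack=2)
Line 3: ['any', 'quick'] (min_width=9, slack=3)
Line 4: ['the', 'cloud'] (min_width=9, slack=3)
Line 5: ['computer'] (min_width=8, slack=4)
Line 6: ['content'] (min_width=7, slack=5)
Line 7: ['bedroom'] (min_width=7, slack=5)
Line 8: ['algorithm'] (min_width=9, slack=3)
Line 9: ['green'] (min_width=5, slack=7)
Line 10: ['morning', 'were'] (min_width=12, slack=0)
Line 11: ['play'] (min_width=4, slack=8)

Answer: green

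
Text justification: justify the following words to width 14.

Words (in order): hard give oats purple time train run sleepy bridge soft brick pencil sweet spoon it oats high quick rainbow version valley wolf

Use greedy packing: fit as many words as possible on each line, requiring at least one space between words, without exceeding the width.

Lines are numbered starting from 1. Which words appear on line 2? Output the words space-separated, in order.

Answer: purple time

Derivation:
Line 1: ['hard', 'give', 'oats'] (min_width=14, slack=0)
Line 2: ['purple', 'time'] (min_width=11, slack=3)
Line 3: ['train', 'run'] (min_width=9, slack=5)
Line 4: ['sleepy', 'bridge'] (min_width=13, slack=1)
Line 5: ['soft', 'brick'] (min_width=10, slack=4)
Line 6: ['pencil', 'sweet'] (min_width=12, slack=2)
Line 7: ['spoon', 'it', 'oats'] (min_width=13, slack=1)
Line 8: ['high', 'quick'] (min_width=10, slack=4)
Line 9: ['rainbow'] (min_width=7, slack=7)
Line 10: ['version', 'valley'] (min_width=14, slack=0)
Line 11: ['wolf'] (min_width=4, slack=10)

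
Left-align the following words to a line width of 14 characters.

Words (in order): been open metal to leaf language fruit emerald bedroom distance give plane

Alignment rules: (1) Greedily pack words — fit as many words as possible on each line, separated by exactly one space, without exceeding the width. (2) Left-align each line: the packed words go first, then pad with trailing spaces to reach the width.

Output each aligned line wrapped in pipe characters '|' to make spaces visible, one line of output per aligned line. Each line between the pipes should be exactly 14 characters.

Answer: |been open     |
|metal to leaf |
|language fruit|
|emerald       |
|bedroom       |
|distance give |
|plane         |

Derivation:
Line 1: ['been', 'open'] (min_width=9, slack=5)
Line 2: ['metal', 'to', 'leaf'] (min_width=13, slack=1)
Line 3: ['language', 'fruit'] (min_width=14, slack=0)
Line 4: ['emerald'] (min_width=7, slack=7)
Line 5: ['bedroom'] (min_width=7, slack=7)
Line 6: ['distance', 'give'] (min_width=13, slack=1)
Line 7: ['plane'] (min_width=5, slack=9)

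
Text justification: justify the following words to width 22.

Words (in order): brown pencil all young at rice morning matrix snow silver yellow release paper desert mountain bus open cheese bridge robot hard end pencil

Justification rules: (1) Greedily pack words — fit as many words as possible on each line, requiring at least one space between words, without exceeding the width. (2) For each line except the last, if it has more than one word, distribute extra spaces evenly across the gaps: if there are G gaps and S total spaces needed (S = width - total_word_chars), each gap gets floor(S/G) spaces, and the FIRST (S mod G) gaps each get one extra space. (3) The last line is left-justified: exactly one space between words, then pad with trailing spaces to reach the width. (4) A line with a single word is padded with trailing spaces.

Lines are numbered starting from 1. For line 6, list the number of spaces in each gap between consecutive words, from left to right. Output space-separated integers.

Answer: 3 2

Derivation:
Line 1: ['brown', 'pencil', 'all', 'young'] (min_width=22, slack=0)
Line 2: ['at', 'rice', 'morning', 'matrix'] (min_width=22, slack=0)
Line 3: ['snow', 'silver', 'yellow'] (min_width=18, slack=4)
Line 4: ['release', 'paper', 'desert'] (min_width=20, slack=2)
Line 5: ['mountain', 'bus', 'open'] (min_width=17, slack=5)
Line 6: ['cheese', 'bridge', 'robot'] (min_width=19, slack=3)
Line 7: ['hard', 'end', 'pencil'] (min_width=15, slack=7)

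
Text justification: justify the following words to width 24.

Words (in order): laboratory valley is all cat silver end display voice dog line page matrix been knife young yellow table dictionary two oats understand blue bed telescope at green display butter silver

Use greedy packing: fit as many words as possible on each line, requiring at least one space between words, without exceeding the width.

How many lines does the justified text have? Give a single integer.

Answer: 8

Derivation:
Line 1: ['laboratory', 'valley', 'is', 'all'] (min_width=24, slack=0)
Line 2: ['cat', 'silver', 'end', 'display'] (min_width=22, slack=2)
Line 3: ['voice', 'dog', 'line', 'page'] (min_width=19, slack=5)
Line 4: ['matrix', 'been', 'knife', 'young'] (min_width=23, slack=1)
Line 5: ['yellow', 'table', 'dictionary'] (min_width=23, slack=1)
Line 6: ['two', 'oats', 'understand', 'blue'] (min_width=24, slack=0)
Line 7: ['bed', 'telescope', 'at', 'green'] (min_width=22, slack=2)
Line 8: ['display', 'butter', 'silver'] (min_width=21, slack=3)
Total lines: 8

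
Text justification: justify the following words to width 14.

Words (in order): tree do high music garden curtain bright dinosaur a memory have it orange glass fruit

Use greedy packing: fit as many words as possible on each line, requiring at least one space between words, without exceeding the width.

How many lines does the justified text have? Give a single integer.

Answer: 7

Derivation:
Line 1: ['tree', 'do', 'high'] (min_width=12, slack=2)
Line 2: ['music', 'garden'] (min_width=12, slack=2)
Line 3: ['curtain', 'bright'] (min_width=14, slack=0)
Line 4: ['dinosaur', 'a'] (min_width=10, slack=4)
Line 5: ['memory', 'have', 'it'] (min_width=14, slack=0)
Line 6: ['orange', 'glass'] (min_width=12, slack=2)
Line 7: ['fruit'] (min_width=5, slack=9)
Total lines: 7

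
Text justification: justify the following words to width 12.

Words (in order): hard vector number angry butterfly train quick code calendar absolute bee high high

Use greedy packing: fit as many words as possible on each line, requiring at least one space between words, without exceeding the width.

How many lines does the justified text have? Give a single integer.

Answer: 8

Derivation:
Line 1: ['hard', 'vector'] (min_width=11, slack=1)
Line 2: ['number', 'angry'] (min_width=12, slack=0)
Line 3: ['butterfly'] (min_width=9, slack=3)
Line 4: ['train', 'quick'] (min_width=11, slack=1)
Line 5: ['code'] (min_width=4, slack=8)
Line 6: ['calendar'] (min_width=8, slack=4)
Line 7: ['absolute', 'bee'] (min_width=12, slack=0)
Line 8: ['high', 'high'] (min_width=9, slack=3)
Total lines: 8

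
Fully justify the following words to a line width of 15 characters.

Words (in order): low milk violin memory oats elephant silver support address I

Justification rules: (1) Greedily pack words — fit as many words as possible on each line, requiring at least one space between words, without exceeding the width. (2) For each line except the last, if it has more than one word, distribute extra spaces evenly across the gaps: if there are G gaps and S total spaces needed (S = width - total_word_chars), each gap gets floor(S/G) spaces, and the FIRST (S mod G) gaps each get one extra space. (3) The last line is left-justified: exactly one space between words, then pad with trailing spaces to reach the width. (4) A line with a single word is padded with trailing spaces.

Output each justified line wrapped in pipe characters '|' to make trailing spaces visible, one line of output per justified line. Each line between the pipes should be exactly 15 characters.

Answer: |low milk violin|
|memory     oats|
|elephant silver|
|support address|
|I              |

Derivation:
Line 1: ['low', 'milk', 'violin'] (min_width=15, slack=0)
Line 2: ['memory', 'oats'] (min_width=11, slack=4)
Line 3: ['elephant', 'silver'] (min_width=15, slack=0)
Line 4: ['support', 'address'] (min_width=15, slack=0)
Line 5: ['I'] (min_width=1, slack=14)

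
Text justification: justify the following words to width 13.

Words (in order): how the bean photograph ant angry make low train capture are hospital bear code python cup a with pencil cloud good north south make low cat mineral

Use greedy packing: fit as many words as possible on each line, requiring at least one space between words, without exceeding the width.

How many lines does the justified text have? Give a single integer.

Answer: 13

Derivation:
Line 1: ['how', 'the', 'bean'] (min_width=12, slack=1)
Line 2: ['photograph'] (min_width=10, slack=3)
Line 3: ['ant', 'angry'] (min_width=9, slack=4)
Line 4: ['make', 'low'] (min_width=8, slack=5)
Line 5: ['train', 'capture'] (min_width=13, slack=0)
Line 6: ['are', 'hospital'] (min_width=12, slack=1)
Line 7: ['bear', 'code'] (min_width=9, slack=4)
Line 8: ['python', 'cup', 'a'] (min_width=12, slack=1)
Line 9: ['with', 'pencil'] (min_width=11, slack=2)
Line 10: ['cloud', 'good'] (min_width=10, slack=3)
Line 11: ['north', 'south'] (min_width=11, slack=2)
Line 12: ['make', 'low', 'cat'] (min_width=12, slack=1)
Line 13: ['mineral'] (min_width=7, slack=6)
Total lines: 13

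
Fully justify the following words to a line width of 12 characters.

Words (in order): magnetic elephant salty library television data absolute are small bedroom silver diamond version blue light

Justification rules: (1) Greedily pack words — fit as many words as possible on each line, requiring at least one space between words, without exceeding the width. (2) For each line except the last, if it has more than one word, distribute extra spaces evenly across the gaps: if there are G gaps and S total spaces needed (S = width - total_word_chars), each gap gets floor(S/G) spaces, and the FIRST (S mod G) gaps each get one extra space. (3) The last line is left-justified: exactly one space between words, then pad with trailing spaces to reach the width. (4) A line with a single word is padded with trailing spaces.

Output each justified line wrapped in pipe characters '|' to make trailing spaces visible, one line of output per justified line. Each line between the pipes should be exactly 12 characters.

Line 1: ['magnetic'] (min_width=8, slack=4)
Line 2: ['elephant'] (min_width=8, slack=4)
Line 3: ['salty'] (min_width=5, slack=7)
Line 4: ['library'] (min_width=7, slack=5)
Line 5: ['television'] (min_width=10, slack=2)
Line 6: ['data'] (min_width=4, slack=8)
Line 7: ['absolute', 'are'] (min_width=12, slack=0)
Line 8: ['small'] (min_width=5, slack=7)
Line 9: ['bedroom'] (min_width=7, slack=5)
Line 10: ['silver'] (min_width=6, slack=6)
Line 11: ['diamond'] (min_width=7, slack=5)
Line 12: ['version', 'blue'] (min_width=12, slack=0)
Line 13: ['light'] (min_width=5, slack=7)

Answer: |magnetic    |
|elephant    |
|salty       |
|library     |
|television  |
|data        |
|absolute are|
|small       |
|bedroom     |
|silver      |
|diamond     |
|version blue|
|light       |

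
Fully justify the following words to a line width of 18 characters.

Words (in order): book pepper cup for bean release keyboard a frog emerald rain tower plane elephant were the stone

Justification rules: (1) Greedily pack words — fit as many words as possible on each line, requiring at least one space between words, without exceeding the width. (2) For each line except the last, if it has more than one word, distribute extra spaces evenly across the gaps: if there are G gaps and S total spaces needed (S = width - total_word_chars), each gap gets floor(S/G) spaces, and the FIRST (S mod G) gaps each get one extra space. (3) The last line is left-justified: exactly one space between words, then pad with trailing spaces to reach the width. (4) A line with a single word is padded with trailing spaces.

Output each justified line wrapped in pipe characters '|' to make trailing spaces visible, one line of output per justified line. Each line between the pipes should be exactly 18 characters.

Answer: |book   pepper  cup|
|for  bean  release|
|keyboard   a  frog|
|emerald rain tower|
|plane     elephant|
|were the stone    |

Derivation:
Line 1: ['book', 'pepper', 'cup'] (min_width=15, slack=3)
Line 2: ['for', 'bean', 'release'] (min_width=16, slack=2)
Line 3: ['keyboard', 'a', 'frog'] (min_width=15, slack=3)
Line 4: ['emerald', 'rain', 'tower'] (min_width=18, slack=0)
Line 5: ['plane', 'elephant'] (min_width=14, slack=4)
Line 6: ['were', 'the', 'stone'] (min_width=14, slack=4)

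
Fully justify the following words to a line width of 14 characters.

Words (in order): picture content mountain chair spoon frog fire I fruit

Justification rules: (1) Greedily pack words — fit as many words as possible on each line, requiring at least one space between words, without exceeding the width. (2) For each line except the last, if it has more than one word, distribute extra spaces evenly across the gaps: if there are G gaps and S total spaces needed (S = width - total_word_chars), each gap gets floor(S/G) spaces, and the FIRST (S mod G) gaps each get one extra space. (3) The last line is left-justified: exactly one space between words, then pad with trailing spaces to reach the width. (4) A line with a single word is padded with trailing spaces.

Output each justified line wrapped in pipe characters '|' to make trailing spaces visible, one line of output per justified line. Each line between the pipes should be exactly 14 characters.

Answer: |picture       |
|content       |
|mountain chair|
|spoon     frog|
|fire I fruit  |

Derivation:
Line 1: ['picture'] (min_width=7, slack=7)
Line 2: ['content'] (min_width=7, slack=7)
Line 3: ['mountain', 'chair'] (min_width=14, slack=0)
Line 4: ['spoon', 'frog'] (min_width=10, slack=4)
Line 5: ['fire', 'I', 'fruit'] (min_width=12, slack=2)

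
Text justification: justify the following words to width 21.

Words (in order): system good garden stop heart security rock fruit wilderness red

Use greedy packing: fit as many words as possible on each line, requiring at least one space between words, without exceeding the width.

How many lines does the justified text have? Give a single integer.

Answer: 4

Derivation:
Line 1: ['system', 'good', 'garden'] (min_width=18, slack=3)
Line 2: ['stop', 'heart', 'security'] (min_width=19, slack=2)
Line 3: ['rock', 'fruit', 'wilderness'] (min_width=21, slack=0)
Line 4: ['red'] (min_width=3, slack=18)
Total lines: 4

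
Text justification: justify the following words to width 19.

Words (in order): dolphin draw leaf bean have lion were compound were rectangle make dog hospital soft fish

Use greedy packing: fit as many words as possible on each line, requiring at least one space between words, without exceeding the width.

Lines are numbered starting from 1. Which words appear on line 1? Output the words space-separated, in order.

Answer: dolphin draw leaf

Derivation:
Line 1: ['dolphin', 'draw', 'leaf'] (min_width=17, slack=2)
Line 2: ['bean', 'have', 'lion', 'were'] (min_width=19, slack=0)
Line 3: ['compound', 'were'] (min_width=13, slack=6)
Line 4: ['rectangle', 'make', 'dog'] (min_width=18, slack=1)
Line 5: ['hospital', 'soft', 'fish'] (min_width=18, slack=1)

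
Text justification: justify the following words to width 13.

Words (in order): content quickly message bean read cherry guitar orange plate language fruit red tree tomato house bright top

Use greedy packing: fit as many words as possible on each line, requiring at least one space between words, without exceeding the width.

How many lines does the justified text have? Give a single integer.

Answer: 11

Derivation:
Line 1: ['content'] (min_width=7, slack=6)
Line 2: ['quickly'] (min_width=7, slack=6)
Line 3: ['message', 'bean'] (min_width=12, slack=1)
Line 4: ['read', 'cherry'] (min_width=11, slack=2)
Line 5: ['guitar', 'orange'] (min_width=13, slack=0)
Line 6: ['plate'] (min_width=5, slack=8)
Line 7: ['language'] (min_width=8, slack=5)
Line 8: ['fruit', 'red'] (min_width=9, slack=4)
Line 9: ['tree', 'tomato'] (min_width=11, slack=2)
Line 10: ['house', 'bright'] (min_width=12, slack=1)
Line 11: ['top'] (min_width=3, slack=10)
Total lines: 11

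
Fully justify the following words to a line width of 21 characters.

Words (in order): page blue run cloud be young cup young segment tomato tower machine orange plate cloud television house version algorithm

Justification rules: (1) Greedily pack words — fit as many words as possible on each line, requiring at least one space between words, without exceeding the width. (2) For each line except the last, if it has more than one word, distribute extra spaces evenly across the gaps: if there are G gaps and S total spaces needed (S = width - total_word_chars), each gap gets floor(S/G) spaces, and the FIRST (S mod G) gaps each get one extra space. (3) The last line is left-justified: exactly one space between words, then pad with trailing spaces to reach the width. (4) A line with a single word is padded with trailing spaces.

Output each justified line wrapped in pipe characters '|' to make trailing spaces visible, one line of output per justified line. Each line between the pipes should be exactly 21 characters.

Line 1: ['page', 'blue', 'run', 'cloud'] (min_width=19, slack=2)
Line 2: ['be', 'young', 'cup', 'young'] (min_width=18, slack=3)
Line 3: ['segment', 'tomato', 'tower'] (min_width=20, slack=1)
Line 4: ['machine', 'orange', 'plate'] (min_width=20, slack=1)
Line 5: ['cloud', 'television'] (min_width=16, slack=5)
Line 6: ['house', 'version'] (min_width=13, slack=8)
Line 7: ['algorithm'] (min_width=9, slack=12)

Answer: |page  blue  run cloud|
|be  young  cup  young|
|segment  tomato tower|
|machine  orange plate|
|cloud      television|
|house         version|
|algorithm            |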